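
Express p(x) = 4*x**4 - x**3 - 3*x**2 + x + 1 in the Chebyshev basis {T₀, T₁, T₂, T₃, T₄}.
T₀ + (1/4)T₁ + (1/2)T₂ + (-1/4)T₃ + (1/2)T₄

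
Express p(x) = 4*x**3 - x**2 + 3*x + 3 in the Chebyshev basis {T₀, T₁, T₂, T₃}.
(5/2)T₀ + (6)T₁ + (-1/2)T₂ + T₃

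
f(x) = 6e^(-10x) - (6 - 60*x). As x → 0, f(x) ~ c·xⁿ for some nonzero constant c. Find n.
2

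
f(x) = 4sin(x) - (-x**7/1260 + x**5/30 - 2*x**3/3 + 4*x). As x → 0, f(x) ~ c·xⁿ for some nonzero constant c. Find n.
9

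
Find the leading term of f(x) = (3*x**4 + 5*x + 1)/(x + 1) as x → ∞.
3*x**3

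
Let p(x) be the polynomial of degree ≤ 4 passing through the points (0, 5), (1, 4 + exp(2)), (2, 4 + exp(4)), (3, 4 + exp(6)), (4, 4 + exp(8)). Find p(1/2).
-5*exp(8)/128 - 35*exp(4)/64 + 547/128 + 35*exp(2)/32 + 7*exp(6)/32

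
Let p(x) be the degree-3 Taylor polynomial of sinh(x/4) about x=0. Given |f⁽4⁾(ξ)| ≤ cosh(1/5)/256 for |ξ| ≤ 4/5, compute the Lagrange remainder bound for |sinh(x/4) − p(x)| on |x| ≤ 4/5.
cosh(1/5)/15000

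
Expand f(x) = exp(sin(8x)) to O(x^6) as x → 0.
1 + 8*x + 32*x**2 - 512*x**4 - 32768*x**5/15 + O(x**6)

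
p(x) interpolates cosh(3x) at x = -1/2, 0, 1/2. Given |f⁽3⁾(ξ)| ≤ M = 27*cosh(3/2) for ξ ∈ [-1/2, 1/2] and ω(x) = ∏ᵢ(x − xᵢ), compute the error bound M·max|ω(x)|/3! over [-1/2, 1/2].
sqrt(3)*cosh(3/2)/8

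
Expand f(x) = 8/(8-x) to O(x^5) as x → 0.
1 + x/8 + x**2/64 + x**3/512 + x**4/4096 + O(x**5)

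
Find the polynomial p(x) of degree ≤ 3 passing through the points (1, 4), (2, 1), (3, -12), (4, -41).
-x**3 + x**2 + x + 3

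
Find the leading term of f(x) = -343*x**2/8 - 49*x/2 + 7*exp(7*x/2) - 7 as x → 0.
2401*x**3/48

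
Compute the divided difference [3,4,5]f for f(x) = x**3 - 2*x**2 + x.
10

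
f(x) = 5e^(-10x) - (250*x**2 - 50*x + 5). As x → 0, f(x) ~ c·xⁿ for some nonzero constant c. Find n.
3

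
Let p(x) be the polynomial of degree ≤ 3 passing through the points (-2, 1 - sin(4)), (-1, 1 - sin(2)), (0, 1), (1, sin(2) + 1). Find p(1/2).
-sin(4)/16 + 5*sin(2)/8 + 1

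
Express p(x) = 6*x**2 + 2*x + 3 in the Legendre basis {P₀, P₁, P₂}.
(5)P₀ + (2)P₁ + (4)P₂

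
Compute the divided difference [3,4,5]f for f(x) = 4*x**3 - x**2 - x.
47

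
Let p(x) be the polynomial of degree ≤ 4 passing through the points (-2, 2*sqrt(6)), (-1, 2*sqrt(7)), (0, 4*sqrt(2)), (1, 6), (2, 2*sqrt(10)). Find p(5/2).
-315/16 - 45*sqrt(7)/16 + 35*sqrt(6)/64 + 315*sqrt(10)/64 + 189*sqrt(2)/16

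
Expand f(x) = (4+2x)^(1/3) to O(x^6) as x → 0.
2**(2/3) + 2**(2/3)*x/6 - 2**(2/3)*x**2/36 + 5*2**(2/3)*x**3/648 - 5*2**(2/3)*x**4/1944 + 11*2**(2/3)*x**5/11664 + O(x**6)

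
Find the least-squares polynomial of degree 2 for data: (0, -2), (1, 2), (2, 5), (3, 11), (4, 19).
-57/35 + (137/70)x + (11/14)x²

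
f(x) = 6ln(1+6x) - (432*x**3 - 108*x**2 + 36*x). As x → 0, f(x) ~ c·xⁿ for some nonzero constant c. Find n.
4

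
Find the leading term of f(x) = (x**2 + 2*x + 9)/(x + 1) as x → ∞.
x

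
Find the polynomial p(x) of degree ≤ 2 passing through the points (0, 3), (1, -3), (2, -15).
-3*x**2 - 3*x + 3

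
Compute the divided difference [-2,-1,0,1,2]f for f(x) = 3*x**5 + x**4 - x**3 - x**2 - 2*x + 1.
1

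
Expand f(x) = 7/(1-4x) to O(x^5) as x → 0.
7 + 28*x + 112*x**2 + 448*x**3 + 1792*x**4 + O(x**5)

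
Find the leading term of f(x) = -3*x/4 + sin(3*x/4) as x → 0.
-9*x**3/128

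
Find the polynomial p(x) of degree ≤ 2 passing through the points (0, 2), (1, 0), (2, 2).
2*x**2 - 4*x + 2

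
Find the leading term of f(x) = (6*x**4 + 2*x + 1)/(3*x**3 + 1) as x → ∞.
2*x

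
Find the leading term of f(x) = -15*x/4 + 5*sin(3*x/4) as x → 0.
-45*x**3/128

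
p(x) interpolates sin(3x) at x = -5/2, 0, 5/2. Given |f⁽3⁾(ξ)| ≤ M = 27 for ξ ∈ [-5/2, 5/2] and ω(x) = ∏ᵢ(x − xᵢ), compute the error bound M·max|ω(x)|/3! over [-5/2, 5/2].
125*sqrt(3)/8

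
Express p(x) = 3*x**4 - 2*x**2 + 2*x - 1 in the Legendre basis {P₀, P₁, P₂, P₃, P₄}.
(-16/15)P₀ + (2)P₁ + (8/21)P₂ + (24/35)P₄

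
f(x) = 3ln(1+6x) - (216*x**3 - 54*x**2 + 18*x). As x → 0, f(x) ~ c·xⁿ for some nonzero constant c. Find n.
4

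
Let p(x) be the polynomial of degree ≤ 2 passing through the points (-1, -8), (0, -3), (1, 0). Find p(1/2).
-5/4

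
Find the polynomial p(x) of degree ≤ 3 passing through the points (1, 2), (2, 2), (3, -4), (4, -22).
-x**3 + 3*x**2 - 2*x + 2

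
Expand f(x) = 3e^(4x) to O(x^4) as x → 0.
3 + 12*x + 24*x**2 + 32*x**3 + O(x**4)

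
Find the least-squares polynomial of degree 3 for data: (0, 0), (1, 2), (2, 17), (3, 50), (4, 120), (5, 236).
-5/21 + (151/63)x + (-55/42)x² + (37/18)x³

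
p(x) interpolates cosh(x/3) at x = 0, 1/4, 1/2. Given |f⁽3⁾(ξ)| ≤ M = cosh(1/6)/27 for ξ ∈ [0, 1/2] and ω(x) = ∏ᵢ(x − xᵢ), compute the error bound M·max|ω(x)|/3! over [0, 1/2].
sqrt(3)*cosh(1/6)/46656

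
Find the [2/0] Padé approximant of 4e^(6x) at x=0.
72*x**2 + 24*x + 4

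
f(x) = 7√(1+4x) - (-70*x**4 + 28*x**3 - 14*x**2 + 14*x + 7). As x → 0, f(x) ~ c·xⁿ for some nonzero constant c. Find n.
5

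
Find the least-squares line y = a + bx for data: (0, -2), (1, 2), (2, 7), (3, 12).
a = -23/10, b = 47/10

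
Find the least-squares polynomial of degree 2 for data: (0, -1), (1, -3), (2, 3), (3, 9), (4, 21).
-7/5 + (-12/5)x + (2)x²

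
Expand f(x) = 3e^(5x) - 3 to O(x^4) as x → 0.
15*x + 75*x**2/2 + 125*x**3/2 + O(x**4)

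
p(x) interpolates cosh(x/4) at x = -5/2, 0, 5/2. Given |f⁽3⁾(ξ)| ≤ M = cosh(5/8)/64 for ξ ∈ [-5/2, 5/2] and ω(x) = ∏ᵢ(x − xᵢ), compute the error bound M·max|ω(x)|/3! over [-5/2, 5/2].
125*sqrt(3)*cosh(5/8)/13824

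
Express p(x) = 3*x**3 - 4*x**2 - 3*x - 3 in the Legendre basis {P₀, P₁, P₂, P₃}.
(-13/3)P₀ + (-6/5)P₁ + (-8/3)P₂ + (6/5)P₃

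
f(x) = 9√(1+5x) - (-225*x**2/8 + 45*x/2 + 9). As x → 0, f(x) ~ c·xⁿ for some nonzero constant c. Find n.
3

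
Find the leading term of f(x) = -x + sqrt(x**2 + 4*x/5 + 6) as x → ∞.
2/5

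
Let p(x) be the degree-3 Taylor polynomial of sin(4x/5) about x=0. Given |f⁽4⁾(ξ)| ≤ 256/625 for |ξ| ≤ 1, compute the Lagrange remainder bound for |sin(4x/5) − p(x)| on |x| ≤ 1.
32/1875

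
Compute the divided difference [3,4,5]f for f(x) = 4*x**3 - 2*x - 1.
48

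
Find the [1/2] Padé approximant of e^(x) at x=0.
(x/3 + 1)/(x**2/6 - 2*x/3 + 1)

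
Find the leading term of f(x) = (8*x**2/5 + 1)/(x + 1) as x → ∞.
8*x/5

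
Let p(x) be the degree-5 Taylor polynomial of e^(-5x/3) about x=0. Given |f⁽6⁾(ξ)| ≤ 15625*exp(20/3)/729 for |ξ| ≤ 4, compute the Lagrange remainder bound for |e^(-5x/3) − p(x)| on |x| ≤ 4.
800000*exp(20/3)/6561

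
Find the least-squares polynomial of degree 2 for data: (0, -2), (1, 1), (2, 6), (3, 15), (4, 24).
-74/35 + (71/35)x + (8/7)x²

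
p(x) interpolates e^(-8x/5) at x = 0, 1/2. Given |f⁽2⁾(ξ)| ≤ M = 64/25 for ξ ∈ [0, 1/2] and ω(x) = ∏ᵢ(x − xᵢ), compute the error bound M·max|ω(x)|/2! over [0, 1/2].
2/25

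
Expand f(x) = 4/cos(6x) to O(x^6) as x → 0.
4 + 72*x**2 + 1080*x**4 + O(x**6)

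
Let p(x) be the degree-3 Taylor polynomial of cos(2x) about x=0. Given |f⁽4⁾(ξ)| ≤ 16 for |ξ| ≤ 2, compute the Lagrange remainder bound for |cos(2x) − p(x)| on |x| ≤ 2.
32/3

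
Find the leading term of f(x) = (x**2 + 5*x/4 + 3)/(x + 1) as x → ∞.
x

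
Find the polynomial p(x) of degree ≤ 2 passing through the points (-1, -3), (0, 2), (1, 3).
-2*x**2 + 3*x + 2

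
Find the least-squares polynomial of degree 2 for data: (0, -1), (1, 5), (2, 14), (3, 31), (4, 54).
-3/5 + (8/5)x + (3)x²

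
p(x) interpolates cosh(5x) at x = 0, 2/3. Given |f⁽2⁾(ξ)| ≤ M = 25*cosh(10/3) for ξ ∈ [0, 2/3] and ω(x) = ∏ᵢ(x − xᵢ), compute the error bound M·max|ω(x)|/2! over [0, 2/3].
25*cosh(10/3)/18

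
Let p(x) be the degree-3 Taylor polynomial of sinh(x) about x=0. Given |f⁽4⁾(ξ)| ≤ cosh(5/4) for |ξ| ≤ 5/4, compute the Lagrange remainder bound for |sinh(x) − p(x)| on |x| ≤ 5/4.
625*cosh(5/4)/6144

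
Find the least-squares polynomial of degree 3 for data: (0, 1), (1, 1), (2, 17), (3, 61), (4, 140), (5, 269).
17/18 + (-3329/756)x + (347/126)x² + (191/108)x³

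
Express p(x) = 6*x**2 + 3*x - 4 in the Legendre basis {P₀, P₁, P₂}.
(-2)P₀ + (3)P₁ + (4)P₂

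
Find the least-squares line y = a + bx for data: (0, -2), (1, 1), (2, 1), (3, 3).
a = -3/2, b = 3/2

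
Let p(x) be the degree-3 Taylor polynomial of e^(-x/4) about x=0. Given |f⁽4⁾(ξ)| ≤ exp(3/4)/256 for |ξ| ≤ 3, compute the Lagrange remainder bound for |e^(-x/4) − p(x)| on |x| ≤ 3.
27*exp(3/4)/2048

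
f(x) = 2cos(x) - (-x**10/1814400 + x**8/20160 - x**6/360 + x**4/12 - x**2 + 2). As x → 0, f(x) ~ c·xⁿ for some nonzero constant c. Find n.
12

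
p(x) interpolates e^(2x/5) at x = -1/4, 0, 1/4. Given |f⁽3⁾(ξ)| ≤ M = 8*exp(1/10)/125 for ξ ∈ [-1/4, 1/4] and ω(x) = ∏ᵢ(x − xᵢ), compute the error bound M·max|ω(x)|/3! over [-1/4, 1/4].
sqrt(3)*exp(1/10)/27000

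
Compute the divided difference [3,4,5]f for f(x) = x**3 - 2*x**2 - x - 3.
10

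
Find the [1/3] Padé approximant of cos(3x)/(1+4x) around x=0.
(1 - 15*x/16)/(441*x**3/32 + 3*x**2/4 + 49*x/16 + 1)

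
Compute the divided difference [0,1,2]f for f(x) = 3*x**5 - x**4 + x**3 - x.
41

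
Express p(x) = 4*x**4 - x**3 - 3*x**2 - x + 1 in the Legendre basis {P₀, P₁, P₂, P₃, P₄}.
(4/5)P₀ + (-8/5)P₁ + (2/7)P₂ + (-2/5)P₃ + (32/35)P₄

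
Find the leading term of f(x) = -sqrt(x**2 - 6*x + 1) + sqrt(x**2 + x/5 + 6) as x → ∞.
31/10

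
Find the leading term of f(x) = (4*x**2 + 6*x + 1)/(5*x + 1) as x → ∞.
4*x/5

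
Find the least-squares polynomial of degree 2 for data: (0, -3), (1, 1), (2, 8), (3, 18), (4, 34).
-96/35 + (97/70)x + (27/14)x²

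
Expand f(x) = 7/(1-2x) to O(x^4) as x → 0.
7 + 14*x + 28*x**2 + 56*x**3 + O(x**4)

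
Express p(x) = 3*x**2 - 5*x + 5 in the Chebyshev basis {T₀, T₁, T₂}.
(13/2)T₀ + (-5)T₁ + (3/2)T₂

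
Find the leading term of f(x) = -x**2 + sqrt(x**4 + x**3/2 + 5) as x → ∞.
x/4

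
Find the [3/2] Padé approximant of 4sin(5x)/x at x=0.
(20 - 175*x**2/3)/(5*x**2/4 + 1)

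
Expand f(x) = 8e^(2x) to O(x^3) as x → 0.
8 + 16*x + 16*x**2 + O(x**3)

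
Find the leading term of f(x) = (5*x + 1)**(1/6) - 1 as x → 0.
5*x/6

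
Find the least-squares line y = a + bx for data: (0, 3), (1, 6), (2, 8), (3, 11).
a = 31/10, b = 13/5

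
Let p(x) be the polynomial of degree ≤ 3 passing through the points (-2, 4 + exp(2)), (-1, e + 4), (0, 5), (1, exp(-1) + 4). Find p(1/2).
(5 + e*(-5*e + exp(2) + 79))*exp(-1)/16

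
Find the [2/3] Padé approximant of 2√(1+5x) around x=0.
(175*x**2/8 + 14*x + 2)/(-25*x**3/32 + 45*x**2/16 + 9*x/2 + 1)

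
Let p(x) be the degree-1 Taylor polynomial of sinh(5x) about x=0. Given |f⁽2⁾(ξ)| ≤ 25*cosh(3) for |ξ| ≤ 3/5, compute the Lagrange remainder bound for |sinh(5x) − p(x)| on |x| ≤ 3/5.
9*cosh(3)/2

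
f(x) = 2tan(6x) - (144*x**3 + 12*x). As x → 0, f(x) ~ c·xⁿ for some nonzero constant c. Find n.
5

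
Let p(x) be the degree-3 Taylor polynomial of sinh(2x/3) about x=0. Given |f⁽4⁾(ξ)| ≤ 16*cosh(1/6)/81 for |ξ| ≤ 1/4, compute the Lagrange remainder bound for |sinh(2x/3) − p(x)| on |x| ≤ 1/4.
cosh(1/6)/31104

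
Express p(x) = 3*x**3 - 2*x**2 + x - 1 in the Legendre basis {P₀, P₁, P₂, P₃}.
(-5/3)P₀ + (14/5)P₁ + (-4/3)P₂ + (6/5)P₃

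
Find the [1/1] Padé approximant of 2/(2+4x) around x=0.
1/(2*x + 1)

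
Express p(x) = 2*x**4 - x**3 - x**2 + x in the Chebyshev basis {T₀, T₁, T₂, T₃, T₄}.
(1/4)T₀ + (1/4)T₁ + (1/2)T₂ + (-1/4)T₃ + (1/4)T₄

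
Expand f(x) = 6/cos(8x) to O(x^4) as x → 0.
6 + 192*x**2 + O(x**4)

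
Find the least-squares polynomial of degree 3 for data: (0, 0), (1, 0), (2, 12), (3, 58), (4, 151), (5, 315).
1/126 + (-391/756)x + (-697/252)x² + (167/54)x³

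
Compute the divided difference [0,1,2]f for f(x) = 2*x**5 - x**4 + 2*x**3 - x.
29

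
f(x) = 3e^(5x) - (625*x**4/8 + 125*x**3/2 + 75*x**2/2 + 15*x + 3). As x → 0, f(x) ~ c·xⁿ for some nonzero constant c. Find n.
5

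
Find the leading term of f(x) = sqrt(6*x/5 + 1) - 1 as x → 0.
3*x/5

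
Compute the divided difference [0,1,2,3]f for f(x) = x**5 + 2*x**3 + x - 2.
27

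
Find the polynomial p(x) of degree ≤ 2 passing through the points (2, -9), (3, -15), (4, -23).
-x**2 - x - 3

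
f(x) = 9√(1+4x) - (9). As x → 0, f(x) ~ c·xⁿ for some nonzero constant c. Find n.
1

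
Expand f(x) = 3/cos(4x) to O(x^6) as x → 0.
3 + 24*x**2 + 160*x**4 + O(x**6)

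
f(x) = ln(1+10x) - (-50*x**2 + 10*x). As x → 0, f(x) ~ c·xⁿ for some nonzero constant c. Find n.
3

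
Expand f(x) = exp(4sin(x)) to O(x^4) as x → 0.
1 + 4*x + 8*x**2 + 10*x**3 + O(x**4)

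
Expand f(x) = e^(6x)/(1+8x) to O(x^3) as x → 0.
1 - 2*x + 34*x**2 + O(x**3)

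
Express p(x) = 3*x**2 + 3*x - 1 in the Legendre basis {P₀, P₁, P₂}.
(3)P₁ + (2)P₂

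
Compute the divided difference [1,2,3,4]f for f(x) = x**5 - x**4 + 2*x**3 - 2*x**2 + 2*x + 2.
57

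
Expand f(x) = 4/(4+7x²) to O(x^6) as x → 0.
1 - 7*x**2/4 + 49*x**4/16 + O(x**6)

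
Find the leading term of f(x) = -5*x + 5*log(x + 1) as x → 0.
-5*x**2/2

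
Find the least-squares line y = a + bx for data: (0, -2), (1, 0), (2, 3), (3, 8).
a = -27/10, b = 33/10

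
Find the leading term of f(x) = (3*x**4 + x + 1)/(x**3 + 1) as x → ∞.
3*x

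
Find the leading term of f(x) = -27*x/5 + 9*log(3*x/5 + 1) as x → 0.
-81*x**2/50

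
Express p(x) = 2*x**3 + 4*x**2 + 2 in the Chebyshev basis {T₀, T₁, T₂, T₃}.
(4)T₀ + (3/2)T₁ + (2)T₂ + (1/2)T₃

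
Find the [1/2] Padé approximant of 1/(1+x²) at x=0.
1/(x**2 + 1)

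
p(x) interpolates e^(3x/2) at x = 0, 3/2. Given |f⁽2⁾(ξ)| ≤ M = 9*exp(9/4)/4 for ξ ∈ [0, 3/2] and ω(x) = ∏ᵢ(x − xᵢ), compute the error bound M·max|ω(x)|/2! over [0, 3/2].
81*exp(9/4)/128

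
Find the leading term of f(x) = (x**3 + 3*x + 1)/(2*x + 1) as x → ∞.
x**2/2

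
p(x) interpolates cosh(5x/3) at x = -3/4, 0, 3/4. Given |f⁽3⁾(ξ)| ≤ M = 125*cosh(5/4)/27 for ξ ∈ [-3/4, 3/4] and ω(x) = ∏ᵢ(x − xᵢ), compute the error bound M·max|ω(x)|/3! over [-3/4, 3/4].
125*sqrt(3)*cosh(5/4)/1728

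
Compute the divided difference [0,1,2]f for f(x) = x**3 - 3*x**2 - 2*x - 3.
0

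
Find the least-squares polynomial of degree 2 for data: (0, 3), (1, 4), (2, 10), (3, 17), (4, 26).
92/35 + (73/70)x + (17/14)x²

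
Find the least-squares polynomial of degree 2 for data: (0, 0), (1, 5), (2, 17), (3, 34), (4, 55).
-11/35 + (233/70)x + (37/14)x²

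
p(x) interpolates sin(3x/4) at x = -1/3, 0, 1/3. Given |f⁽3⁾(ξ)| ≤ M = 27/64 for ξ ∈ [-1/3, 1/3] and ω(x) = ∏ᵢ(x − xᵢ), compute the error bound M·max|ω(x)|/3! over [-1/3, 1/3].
sqrt(3)/1728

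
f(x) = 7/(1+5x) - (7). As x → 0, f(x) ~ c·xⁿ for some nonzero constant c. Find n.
1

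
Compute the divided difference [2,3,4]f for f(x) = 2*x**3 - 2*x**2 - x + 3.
16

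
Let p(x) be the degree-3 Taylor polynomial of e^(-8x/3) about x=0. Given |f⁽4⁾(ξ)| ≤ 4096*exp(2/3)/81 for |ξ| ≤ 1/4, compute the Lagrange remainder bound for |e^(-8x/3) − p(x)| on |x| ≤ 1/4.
2*exp(2/3)/243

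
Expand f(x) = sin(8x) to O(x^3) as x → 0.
8*x + O(x**3)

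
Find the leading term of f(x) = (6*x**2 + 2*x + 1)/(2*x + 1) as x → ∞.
3*x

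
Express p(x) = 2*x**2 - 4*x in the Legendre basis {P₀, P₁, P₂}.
(2/3)P₀ + (-4)P₁ + (4/3)P₂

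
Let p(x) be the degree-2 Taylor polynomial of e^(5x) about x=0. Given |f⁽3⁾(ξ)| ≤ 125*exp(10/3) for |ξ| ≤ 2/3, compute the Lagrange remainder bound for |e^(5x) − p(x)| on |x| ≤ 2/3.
500*exp(10/3)/81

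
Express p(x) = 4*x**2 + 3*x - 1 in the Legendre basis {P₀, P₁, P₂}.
(1/3)P₀ + (3)P₁ + (8/3)P₂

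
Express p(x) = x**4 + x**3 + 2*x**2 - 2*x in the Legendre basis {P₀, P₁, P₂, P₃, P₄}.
(13/15)P₀ + (-7/5)P₁ + (40/21)P₂ + (2/5)P₃ + (8/35)P₄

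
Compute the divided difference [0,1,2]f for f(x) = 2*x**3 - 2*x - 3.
6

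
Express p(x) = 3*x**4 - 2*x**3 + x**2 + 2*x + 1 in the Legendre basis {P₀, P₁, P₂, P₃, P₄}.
(29/15)P₀ + (4/5)P₁ + (50/21)P₂ + (-4/5)P₃ + (24/35)P₄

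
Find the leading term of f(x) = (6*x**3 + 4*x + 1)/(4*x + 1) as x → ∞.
3*x**2/2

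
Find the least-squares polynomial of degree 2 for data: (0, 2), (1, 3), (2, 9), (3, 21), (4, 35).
62/35 + (-26/35)x + (16/7)x²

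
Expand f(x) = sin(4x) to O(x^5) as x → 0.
4*x - 32*x**3/3 + O(x**5)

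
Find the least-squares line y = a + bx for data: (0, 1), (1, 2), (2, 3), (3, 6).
a = 3/5, b = 8/5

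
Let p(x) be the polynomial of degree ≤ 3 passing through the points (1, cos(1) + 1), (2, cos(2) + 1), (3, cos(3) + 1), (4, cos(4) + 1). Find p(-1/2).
135*cos(3)/16 + 1 - 35*cos(4)/16 + 105*cos(1)/16 - 189*cos(2)/16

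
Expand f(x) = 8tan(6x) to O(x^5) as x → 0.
48*x + 576*x**3 + O(x**5)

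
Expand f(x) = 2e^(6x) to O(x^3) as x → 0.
2 + 12*x + 36*x**2 + O(x**3)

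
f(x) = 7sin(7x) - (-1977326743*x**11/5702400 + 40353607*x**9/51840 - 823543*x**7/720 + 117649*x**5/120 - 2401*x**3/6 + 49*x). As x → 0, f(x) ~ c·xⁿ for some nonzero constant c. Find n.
13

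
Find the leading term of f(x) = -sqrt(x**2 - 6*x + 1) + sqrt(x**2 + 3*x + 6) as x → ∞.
9/2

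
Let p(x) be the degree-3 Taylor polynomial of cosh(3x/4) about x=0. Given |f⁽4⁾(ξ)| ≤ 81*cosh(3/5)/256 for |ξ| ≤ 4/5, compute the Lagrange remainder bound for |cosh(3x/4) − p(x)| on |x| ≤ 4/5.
27*cosh(3/5)/5000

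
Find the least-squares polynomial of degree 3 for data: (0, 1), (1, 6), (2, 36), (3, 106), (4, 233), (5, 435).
8/9 + (-359/378)x + (911/252)x² + (301/108)x³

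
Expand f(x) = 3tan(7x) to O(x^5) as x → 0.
21*x + 343*x**3 + O(x**5)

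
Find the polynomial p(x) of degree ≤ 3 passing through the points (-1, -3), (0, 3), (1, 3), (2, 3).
x**3 - 3*x**2 + 2*x + 3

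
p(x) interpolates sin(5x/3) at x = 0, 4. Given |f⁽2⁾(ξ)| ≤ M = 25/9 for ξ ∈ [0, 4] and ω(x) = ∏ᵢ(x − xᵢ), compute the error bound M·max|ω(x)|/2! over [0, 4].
50/9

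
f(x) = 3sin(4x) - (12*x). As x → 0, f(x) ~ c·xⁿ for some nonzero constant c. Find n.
3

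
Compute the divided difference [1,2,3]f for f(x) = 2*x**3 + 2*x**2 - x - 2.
14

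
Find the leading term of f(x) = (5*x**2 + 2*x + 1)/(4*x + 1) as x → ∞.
5*x/4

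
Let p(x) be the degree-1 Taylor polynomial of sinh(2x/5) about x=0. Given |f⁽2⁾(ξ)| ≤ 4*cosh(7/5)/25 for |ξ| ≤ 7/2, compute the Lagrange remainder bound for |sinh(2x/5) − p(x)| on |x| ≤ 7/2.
49*cosh(7/5)/50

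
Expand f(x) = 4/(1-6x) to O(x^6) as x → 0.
4 + 24*x + 144*x**2 + 864*x**3 + 5184*x**4 + 31104*x**5 + O(x**6)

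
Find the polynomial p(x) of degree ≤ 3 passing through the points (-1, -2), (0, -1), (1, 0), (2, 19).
3*x**3 - 2*x - 1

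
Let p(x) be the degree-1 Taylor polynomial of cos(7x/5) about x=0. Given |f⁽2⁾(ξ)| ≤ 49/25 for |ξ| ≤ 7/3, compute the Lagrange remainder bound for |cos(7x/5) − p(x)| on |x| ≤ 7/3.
2401/450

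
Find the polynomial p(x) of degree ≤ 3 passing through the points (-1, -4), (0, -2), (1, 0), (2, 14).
2*x**3 - 2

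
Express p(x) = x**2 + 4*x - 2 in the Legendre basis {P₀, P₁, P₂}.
(-5/3)P₀ + (4)P₁ + (2/3)P₂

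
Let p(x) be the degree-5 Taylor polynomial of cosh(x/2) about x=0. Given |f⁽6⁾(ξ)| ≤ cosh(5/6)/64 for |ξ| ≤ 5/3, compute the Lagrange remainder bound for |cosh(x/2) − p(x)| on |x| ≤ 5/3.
3125*cosh(5/6)/6718464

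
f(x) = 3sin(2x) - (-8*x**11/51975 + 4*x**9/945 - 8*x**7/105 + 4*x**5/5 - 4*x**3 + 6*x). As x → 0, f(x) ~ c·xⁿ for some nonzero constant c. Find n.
13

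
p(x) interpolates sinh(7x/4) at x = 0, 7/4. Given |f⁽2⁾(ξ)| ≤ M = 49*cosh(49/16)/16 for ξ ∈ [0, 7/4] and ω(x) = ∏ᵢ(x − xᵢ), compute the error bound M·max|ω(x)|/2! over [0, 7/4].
2401*cosh(49/16)/2048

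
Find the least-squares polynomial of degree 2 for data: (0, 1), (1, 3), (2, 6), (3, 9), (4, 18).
7/5 + x²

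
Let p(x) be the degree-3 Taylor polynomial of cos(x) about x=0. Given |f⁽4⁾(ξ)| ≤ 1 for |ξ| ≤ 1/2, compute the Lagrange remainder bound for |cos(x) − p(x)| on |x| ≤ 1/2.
1/384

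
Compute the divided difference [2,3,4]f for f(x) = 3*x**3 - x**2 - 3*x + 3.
26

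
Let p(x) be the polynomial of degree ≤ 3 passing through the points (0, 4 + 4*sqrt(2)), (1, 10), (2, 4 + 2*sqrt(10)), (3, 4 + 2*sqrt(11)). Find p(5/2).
sqrt(2)/4 + 5*sqrt(11)/8 + 17/8 + 15*sqrt(10)/8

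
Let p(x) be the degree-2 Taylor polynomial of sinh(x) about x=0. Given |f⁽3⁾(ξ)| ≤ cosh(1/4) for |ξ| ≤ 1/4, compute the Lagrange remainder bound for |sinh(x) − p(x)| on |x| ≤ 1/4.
cosh(1/4)/384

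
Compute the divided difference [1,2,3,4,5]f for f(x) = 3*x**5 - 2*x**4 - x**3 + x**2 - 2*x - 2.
43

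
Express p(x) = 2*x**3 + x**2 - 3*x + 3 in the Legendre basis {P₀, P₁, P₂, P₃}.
(10/3)P₀ + (-9/5)P₁ + (2/3)P₂ + (4/5)P₃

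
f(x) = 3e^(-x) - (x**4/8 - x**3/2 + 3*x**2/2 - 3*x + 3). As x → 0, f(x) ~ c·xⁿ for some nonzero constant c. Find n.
5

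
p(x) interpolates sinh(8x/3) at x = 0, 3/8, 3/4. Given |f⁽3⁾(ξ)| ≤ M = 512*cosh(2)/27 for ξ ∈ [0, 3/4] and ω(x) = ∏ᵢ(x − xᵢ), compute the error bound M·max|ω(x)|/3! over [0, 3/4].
sqrt(3)*cosh(2)/27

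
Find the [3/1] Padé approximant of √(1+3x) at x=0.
(-27*x**3/64 + 27*x**2/16 + 27*x/8 + 1)/(15*x/8 + 1)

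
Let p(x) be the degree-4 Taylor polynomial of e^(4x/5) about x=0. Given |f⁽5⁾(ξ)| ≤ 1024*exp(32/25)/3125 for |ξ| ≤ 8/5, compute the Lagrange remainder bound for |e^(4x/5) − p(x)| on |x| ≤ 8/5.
4194304*exp(32/25)/146484375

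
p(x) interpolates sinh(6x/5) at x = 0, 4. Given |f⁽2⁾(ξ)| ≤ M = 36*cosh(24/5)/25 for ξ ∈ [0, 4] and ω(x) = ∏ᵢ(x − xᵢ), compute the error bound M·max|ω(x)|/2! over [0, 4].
72*cosh(24/5)/25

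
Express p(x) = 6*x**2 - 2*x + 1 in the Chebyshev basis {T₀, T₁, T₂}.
(4)T₀ + (-2)T₁ + (3)T₂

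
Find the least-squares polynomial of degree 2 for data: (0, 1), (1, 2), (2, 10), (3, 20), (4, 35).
24/35 + (1/35)x + (15/7)x²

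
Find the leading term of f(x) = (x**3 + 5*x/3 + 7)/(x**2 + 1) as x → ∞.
x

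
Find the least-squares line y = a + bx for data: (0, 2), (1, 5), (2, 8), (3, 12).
a = 9/5, b = 33/10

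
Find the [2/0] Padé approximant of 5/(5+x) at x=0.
x**2/25 - x/5 + 1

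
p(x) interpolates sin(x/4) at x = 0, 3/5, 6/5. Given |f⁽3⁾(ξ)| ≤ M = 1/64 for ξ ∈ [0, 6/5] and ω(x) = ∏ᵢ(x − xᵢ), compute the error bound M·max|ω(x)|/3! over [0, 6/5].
sqrt(3)/8000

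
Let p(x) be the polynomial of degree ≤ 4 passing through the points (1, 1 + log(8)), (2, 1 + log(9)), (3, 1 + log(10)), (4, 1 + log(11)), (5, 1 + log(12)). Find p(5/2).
1 + log(11**(27/32)*2**(81/128)*3**(123/128)*5**(45/64)/11)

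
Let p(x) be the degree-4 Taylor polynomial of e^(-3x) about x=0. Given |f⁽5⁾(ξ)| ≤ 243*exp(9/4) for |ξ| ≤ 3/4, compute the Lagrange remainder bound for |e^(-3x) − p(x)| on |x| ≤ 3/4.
19683*exp(9/4)/40960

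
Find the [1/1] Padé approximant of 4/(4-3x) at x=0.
1/(1 - 3*x/4)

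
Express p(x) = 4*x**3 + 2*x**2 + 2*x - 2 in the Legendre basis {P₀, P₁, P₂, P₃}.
(-4/3)P₀ + (22/5)P₁ + (4/3)P₂ + (8/5)P₃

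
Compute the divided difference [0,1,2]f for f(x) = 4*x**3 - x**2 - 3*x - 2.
11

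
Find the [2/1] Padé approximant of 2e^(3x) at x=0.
(3*x**2 + 4*x + 2)/(1 - x)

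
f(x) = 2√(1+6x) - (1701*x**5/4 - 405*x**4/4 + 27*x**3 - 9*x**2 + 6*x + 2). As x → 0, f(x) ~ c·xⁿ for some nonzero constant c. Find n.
6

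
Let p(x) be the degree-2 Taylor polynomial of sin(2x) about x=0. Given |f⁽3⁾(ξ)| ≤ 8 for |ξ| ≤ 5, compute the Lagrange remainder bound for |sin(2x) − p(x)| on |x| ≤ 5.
500/3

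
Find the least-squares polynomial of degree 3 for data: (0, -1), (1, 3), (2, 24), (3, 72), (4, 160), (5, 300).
-137/126 + (251/756)x + (521/252)x² + (107/54)x³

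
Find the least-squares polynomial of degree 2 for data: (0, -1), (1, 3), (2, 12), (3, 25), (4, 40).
-9/7 + (104/35)x + (13/7)x²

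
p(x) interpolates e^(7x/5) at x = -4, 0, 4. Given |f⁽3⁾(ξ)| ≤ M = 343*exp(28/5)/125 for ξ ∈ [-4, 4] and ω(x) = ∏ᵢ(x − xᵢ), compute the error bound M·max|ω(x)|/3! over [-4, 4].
21952*sqrt(3)*exp(28/5)/3375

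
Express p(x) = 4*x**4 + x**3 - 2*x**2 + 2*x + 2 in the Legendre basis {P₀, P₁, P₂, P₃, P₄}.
(32/15)P₀ + (13/5)P₁ + (20/21)P₂ + (2/5)P₃ + (32/35)P₄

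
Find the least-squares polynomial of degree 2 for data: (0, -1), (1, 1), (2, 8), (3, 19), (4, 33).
-6/5 + (3/5)x + (2)x²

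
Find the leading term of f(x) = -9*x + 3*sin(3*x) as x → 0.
-27*x**3/2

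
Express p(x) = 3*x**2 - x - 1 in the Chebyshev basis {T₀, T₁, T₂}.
(1/2)T₀ - T₁ + (3/2)T₂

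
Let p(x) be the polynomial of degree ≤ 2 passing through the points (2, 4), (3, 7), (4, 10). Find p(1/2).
-1/2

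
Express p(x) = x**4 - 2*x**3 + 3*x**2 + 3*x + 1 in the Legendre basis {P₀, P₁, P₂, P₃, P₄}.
(11/5)P₀ + (9/5)P₁ + (18/7)P₂ + (-4/5)P₃ + (8/35)P₄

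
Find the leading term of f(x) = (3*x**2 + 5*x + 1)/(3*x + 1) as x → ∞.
x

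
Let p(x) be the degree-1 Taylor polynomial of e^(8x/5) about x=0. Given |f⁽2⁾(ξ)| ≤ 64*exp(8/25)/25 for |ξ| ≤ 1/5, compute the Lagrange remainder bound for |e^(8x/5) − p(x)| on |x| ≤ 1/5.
32*exp(8/25)/625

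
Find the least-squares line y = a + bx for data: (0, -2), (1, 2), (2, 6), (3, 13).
a = -13/5, b = 49/10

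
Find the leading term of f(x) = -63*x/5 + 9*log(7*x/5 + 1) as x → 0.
-441*x**2/50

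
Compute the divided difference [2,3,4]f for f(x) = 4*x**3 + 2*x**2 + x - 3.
38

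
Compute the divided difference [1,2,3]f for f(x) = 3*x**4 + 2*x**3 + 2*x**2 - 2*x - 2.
89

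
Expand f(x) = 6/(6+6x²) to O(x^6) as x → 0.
1 - x**2 + x**4 + O(x**6)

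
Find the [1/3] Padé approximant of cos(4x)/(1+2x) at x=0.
(1 - 10*x/3)/(-32*x**3/3 + 4*x**2/3 - 4*x/3 + 1)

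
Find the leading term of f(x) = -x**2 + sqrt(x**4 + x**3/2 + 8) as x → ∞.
x/4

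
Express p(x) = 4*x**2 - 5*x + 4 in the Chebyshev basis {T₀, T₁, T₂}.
(6)T₀ + (-5)T₁ + (2)T₂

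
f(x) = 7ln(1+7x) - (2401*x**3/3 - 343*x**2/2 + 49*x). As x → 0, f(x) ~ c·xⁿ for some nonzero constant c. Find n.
4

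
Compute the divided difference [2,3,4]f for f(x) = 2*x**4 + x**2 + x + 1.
111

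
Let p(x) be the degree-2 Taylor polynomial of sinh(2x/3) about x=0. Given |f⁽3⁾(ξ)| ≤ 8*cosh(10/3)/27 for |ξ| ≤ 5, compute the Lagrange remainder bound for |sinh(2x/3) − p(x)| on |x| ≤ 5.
500*cosh(10/3)/81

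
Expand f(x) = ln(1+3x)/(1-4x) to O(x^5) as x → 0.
3*x + 15*x**2/2 + 39*x**3 + 543*x**4/4 + O(x**5)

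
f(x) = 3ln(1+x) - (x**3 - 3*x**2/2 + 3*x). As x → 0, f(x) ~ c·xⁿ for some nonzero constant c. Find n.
4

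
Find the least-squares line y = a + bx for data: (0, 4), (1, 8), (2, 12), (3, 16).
a = 4, b = 4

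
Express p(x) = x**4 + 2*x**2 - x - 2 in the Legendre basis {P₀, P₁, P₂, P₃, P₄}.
(-17/15)P₀ - P₁ + (40/21)P₂ + (8/35)P₄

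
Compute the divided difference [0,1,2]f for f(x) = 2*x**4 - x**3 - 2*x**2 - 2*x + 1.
9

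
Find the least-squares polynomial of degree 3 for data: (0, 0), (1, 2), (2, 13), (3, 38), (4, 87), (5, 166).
-1/14 + (25/28)x + (3/14)x² + (5/4)x³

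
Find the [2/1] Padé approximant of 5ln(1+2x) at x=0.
10*x*(x + 3)/(3*(4*x/3 + 1))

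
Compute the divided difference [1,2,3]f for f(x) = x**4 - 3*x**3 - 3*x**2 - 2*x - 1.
4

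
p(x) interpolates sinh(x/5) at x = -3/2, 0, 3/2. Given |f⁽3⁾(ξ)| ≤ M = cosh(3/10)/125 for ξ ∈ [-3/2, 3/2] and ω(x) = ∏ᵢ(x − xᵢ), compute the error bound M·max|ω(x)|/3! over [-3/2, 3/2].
sqrt(3)*cosh(3/10)/1000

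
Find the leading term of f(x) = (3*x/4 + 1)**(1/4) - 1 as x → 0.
3*x/16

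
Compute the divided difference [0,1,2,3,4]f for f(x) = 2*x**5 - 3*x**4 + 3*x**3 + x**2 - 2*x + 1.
17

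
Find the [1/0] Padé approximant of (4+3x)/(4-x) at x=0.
x + 1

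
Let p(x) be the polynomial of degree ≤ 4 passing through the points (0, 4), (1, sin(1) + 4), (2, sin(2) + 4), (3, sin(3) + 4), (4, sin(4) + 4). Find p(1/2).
-35*sin(2)/64 - 5*sin(4)/128 + 7*sin(3)/32 + 35*sin(1)/32 + 4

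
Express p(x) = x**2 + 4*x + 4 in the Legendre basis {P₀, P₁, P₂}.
(13/3)P₀ + (4)P₁ + (2/3)P₂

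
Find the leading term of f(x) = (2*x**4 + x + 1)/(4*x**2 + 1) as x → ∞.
x**2/2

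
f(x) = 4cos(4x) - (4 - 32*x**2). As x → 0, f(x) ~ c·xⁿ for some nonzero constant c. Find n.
4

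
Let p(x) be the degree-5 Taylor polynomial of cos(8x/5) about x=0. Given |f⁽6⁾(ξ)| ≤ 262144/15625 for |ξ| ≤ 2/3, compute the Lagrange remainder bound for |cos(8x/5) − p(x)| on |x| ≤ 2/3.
1048576/512578125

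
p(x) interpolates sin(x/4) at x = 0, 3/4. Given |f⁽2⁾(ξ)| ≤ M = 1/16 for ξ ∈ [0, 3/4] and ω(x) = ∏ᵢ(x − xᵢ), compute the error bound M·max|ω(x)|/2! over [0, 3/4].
9/2048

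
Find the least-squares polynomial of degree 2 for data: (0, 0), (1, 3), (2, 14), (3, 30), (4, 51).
-12/35 + (83/70)x + (41/14)x²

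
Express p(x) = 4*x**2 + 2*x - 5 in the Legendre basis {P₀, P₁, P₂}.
(-11/3)P₀ + (2)P₁ + (8/3)P₂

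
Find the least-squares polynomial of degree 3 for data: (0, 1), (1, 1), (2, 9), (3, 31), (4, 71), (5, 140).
6/7 + (-19/21)x + (9/28)x² + (13/12)x³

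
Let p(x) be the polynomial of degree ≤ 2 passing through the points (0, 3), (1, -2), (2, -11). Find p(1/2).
1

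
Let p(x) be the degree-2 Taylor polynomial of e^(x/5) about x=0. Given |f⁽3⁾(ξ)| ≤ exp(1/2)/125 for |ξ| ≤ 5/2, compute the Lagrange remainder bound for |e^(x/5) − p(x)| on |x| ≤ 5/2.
exp(1/2)/48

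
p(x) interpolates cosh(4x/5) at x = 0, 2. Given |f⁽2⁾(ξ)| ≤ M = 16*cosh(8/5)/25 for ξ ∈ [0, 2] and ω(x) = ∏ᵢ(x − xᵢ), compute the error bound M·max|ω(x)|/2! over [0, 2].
8*cosh(8/5)/25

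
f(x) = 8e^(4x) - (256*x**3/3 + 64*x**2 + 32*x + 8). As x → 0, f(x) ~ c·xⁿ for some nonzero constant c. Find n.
4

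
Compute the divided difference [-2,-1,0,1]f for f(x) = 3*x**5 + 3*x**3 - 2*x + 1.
18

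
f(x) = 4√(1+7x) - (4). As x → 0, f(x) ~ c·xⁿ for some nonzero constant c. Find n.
1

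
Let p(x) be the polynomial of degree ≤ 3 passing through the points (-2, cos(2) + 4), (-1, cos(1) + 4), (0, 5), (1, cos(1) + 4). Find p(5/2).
-125/16 - 35*cos(2)/16 + 15*cos(1)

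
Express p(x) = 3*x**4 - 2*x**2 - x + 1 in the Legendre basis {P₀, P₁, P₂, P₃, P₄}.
(14/15)P₀ - P₁ + (8/21)P₂ + (24/35)P₄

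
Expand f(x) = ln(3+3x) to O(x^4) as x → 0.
log(3) + x - x**2/2 + x**3/3 + O(x**4)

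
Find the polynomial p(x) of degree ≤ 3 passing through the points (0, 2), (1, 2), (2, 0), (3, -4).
-x**2 + x + 2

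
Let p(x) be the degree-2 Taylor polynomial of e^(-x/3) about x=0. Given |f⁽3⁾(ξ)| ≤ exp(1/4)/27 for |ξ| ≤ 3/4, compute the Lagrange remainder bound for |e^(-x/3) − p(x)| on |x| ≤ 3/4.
exp(1/4)/384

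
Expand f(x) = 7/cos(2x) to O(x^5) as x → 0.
7 + 14*x**2 + 70*x**4/3 + O(x**5)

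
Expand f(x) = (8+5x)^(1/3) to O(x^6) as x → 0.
2 + 5*x/12 - 25*x**2/288 + 625*x**3/20736 - 3125*x**4/248832 + 34375*x**5/5971968 + O(x**6)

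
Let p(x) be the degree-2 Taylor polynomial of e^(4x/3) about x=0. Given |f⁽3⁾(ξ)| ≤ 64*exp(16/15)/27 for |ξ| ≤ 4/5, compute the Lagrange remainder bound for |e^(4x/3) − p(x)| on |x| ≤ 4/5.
2048*exp(16/15)/10125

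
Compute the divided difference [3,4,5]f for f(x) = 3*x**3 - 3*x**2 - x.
33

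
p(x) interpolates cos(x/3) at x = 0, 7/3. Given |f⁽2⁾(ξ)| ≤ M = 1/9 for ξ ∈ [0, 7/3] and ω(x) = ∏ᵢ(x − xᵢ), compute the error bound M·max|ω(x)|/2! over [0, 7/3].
49/648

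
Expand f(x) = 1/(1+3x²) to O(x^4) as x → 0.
1 - 3*x**2 + O(x**4)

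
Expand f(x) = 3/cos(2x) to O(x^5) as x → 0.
3 + 6*x**2 + 10*x**4 + O(x**5)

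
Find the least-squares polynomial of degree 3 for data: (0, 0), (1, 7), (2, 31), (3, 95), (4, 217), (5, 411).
41/126 + (1357/756)x + (107/126)x² + (329/108)x³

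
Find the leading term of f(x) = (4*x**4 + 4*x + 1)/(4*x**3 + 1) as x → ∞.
x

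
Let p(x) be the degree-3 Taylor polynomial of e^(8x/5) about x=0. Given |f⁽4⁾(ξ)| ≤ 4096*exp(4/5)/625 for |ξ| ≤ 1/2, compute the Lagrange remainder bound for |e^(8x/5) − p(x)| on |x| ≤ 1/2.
32*exp(4/5)/1875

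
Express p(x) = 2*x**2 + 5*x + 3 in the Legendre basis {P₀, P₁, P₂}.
(11/3)P₀ + (5)P₁ + (4/3)P₂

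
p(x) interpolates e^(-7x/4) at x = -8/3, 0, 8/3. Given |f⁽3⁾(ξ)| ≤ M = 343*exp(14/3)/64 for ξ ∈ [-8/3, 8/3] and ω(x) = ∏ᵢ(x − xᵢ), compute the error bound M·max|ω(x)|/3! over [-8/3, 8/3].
2744*sqrt(3)*exp(14/3)/729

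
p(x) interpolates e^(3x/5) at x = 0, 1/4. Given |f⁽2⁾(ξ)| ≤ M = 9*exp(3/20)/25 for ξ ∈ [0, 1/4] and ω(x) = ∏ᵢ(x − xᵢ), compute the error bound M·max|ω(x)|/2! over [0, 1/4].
9*exp(3/20)/3200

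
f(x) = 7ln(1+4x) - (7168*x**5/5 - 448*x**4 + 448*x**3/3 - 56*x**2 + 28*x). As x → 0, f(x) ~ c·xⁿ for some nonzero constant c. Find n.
6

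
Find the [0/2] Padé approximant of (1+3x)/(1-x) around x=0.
1/(12*x**2 - 4*x + 1)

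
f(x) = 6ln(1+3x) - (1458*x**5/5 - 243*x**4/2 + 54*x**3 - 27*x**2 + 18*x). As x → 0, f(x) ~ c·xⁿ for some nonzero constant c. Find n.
6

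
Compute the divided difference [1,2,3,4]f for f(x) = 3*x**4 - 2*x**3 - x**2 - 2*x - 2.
28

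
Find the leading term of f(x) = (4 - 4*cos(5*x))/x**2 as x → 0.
50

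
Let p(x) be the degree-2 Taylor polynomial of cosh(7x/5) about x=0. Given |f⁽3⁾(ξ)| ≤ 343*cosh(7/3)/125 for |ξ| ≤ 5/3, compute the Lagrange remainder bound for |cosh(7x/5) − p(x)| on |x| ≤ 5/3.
343*cosh(7/3)/162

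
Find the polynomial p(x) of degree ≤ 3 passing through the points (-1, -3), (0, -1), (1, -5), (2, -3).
2*x**3 - 3*x**2 - 3*x - 1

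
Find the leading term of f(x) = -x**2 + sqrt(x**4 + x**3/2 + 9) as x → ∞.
x/4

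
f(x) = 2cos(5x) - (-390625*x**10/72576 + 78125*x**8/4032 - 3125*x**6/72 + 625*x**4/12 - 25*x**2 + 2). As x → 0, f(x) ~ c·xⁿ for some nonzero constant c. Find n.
12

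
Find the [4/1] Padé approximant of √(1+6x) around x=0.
(243*x**4/40 - 27*x**3/5 + 81*x**2/10 + 36*x/5 + 1)/(21*x/5 + 1)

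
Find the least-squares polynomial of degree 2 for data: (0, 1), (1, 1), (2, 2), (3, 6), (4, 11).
37/35 + (-17/14)x + (13/14)x²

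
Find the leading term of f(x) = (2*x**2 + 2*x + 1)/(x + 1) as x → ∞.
2*x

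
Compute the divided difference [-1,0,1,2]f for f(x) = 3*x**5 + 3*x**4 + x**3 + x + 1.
22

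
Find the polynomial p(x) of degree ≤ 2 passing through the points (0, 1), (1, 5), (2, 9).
4*x + 1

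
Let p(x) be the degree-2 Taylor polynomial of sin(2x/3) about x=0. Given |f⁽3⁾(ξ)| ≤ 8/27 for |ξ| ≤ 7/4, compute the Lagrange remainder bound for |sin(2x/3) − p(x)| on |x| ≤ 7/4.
343/1296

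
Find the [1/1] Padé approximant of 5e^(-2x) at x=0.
(5 - 5*x)/(x + 1)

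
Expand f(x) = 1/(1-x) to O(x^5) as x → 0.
1 + x + x**2 + x**3 + x**4 + O(x**5)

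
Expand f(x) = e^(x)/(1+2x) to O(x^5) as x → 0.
1 - x + 5*x**2/2 - 29*x**3/6 + 233*x**4/24 + O(x**5)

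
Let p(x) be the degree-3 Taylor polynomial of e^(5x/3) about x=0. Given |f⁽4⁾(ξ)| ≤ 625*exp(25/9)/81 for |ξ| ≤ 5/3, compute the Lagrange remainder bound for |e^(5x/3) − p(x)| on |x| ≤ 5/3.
390625*exp(25/9)/157464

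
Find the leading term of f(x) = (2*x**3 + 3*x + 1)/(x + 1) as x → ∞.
2*x**2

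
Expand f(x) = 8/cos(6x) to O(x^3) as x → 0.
8 + 144*x**2 + O(x**3)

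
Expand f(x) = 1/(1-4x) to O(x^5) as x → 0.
1 + 4*x + 16*x**2 + 64*x**3 + 256*x**4 + O(x**5)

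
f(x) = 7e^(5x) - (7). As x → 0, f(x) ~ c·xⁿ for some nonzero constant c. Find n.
1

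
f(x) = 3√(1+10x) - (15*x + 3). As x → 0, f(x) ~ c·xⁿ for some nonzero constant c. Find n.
2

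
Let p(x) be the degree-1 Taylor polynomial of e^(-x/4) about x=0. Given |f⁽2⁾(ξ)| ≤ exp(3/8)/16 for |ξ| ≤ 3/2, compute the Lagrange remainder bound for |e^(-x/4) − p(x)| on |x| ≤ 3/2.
9*exp(3/8)/128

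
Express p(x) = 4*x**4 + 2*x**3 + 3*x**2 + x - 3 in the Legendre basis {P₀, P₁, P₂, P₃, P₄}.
(-6/5)P₀ + (11/5)P₁ + (30/7)P₂ + (4/5)P₃ + (32/35)P₄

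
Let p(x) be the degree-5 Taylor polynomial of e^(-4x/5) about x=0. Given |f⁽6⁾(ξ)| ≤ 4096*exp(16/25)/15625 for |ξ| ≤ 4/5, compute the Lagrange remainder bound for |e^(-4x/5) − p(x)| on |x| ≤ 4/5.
1048576*exp(16/25)/10986328125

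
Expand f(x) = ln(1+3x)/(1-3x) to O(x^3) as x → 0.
3*x + 9*x**2/2 + O(x**3)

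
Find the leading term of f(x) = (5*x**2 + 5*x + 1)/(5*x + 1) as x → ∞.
x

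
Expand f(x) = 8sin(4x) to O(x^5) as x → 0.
32*x - 256*x**3/3 + O(x**5)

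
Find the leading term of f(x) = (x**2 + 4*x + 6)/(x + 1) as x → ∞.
x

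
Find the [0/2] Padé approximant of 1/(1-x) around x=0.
1/(1 - x)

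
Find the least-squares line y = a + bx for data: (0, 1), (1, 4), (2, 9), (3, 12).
a = 4/5, b = 19/5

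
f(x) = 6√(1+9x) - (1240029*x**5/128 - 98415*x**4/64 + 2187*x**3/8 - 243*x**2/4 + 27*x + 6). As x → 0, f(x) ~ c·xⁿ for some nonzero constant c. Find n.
6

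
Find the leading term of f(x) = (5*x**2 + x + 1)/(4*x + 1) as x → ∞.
5*x/4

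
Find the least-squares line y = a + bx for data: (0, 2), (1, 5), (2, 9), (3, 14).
a = 3/2, b = 4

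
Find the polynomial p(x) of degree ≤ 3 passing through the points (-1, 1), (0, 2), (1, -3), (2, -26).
-2*x**3 - 3*x**2 + 2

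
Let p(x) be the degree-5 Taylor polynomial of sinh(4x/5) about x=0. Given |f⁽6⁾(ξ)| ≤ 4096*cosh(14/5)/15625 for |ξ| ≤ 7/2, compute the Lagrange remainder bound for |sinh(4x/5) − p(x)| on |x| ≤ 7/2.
470596*cosh(14/5)/703125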